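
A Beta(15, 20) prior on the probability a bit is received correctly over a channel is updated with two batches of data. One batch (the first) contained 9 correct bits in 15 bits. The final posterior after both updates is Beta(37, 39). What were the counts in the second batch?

13 correct bits and 13 errors

Sequential conjugate updates are equivalent to a single update on the pooled data, so total successes = posterior α − prior α and total failures = posterior β − prior β.
Total across both batches: 37−15=22 correct bits, 39−20=19 errors.
Subtract the first batch: 22−9=13 correct bits and 19−6=13 errors.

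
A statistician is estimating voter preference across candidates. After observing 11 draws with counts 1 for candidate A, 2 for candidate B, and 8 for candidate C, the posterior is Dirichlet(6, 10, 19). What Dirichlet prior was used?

Dirichlet(5, 8, 11)

For a Dirichlet(α) prior with multinomial counts c, the posterior is Dirichlet(α + c) componentwise.
Subtract each count from the matching posterior parameter: 6−1=5, 10−2=8, 19−8=11.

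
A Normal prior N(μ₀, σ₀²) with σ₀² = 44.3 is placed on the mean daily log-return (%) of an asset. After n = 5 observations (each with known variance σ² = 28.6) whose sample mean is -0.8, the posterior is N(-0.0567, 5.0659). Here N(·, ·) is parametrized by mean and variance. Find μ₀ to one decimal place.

The posterior mean is a precision-weighted average: μ_n = (τ₀μ₀ + τ_data·x̄)/(τ₀+τ_data), with τ₀=1/σ₀² and τ_data=n/σ².
Here τ₀ = 1/44.3 = 0.022573 and τ_data = 5/28.6 = 0.174825, so τ_n = 0.197398.
Rearranging for μ₀: μ₀ = (μ_n·τ_n − τ_data·x̄)/τ₀ = (-0.0567·0.197398 − 0.174825·-0.8) / 0.022573 = 0.128668/0.022573 ≈ 5.7.

μ₀ = 5.7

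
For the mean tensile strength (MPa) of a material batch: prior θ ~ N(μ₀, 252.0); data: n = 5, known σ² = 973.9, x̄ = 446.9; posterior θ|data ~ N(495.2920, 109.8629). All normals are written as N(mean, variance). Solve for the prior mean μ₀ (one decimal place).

μ₀ = 557.9

The posterior mean is a precision-weighted average: μ_n = (τ₀μ₀ + τ_data·x̄)/(τ₀+τ_data), with τ₀=1/σ₀² and τ_data=n/σ².
Here τ₀ = 1/252.0 = 0.003968 and τ_data = 5/973.9 = 0.005134, so τ_n = 0.009102.
Rearranging for μ₀: μ₀ = (μ_n·τ_n − τ_data·x̄)/τ₀ = (495.2920·0.009102 − 0.005134·446.9) / 0.003968 = 2.213763/0.003968 ≈ 557.9.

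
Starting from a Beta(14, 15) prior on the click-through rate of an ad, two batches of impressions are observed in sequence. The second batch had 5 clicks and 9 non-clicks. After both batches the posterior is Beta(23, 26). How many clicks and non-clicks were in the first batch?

Because Beta–binomial updating is additive in the counts, the combined data contributed (α_post−α_prior, β_post−β_prior) successes and failures.
Total across both batches: 23−14=9 clicks, 26−15=11 non-clicks.
Subtract the second batch: 9−5=4 clicks and 11−9=2 non-clicks.

4 clicks and 2 non-clicks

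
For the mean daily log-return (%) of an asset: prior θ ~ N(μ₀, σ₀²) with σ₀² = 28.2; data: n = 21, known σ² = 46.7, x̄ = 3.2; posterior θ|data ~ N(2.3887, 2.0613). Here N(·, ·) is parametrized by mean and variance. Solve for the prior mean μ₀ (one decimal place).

The posterior mean is a precision-weighted average: μ_n = (τ₀μ₀ + τ_data·x̄)/(τ₀+τ_data), with τ₀=1/σ₀² and τ_data=n/σ².
Here τ₀ = 1/28.2 = 0.035461 and τ_data = 21/46.7 = 0.449679, so τ_n = 0.485140.
Rearranging for μ₀: μ₀ = (μ_n·τ_n − τ_data·x̄)/τ₀ = (2.3887·0.485140 − 0.449679·3.2) / 0.035461 = -0.280119/0.035461 ≈ -7.9.

μ₀ = -7.9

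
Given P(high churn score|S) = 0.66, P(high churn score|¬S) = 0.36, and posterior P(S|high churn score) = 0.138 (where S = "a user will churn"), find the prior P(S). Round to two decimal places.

P(S) = 0.08

Bayes' rule in odds form gives O(S|E) = O(S)·[P(E|S)/P(E|¬S)], hence O(S) = O(S|E)/LR.
Posterior odds = 0.138/(1−0.138) = 0.1601. LR = 0.66/0.36 = 1.8333.
Prior odds = 0.1601/1.8333 = 0.0873, so P(S) = 0.0873/(1+0.0873) ≈ 0.08.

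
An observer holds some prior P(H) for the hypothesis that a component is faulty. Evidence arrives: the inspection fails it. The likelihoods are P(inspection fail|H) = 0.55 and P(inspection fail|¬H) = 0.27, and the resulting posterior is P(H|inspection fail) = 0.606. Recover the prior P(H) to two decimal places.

P(H) = 0.43

In odds form, posterior odds = prior odds × likelihood ratio, so prior odds = posterior odds ÷ LR.
Posterior odds = 0.606/(1−0.606) = 1.5381. LR = 0.55/0.27 = 2.0370.
Prior odds = 1.5381/2.0370 = 0.7551, so P(H) = 0.7551/(1+0.7551) ≈ 0.43.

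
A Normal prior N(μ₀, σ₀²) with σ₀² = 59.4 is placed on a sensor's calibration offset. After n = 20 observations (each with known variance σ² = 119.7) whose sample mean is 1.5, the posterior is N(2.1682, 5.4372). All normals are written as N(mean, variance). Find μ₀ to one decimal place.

μ₀ = 8.8

The posterior mean is a precision-weighted average: μ_n = (τ₀μ₀ + τ_data·x̄)/(τ₀+τ_data), with τ₀=1/σ₀² and τ_data=n/σ².
Here τ₀ = 1/59.4 = 0.016835 and τ_data = 20/119.7 = 0.167084, so τ_n = 0.183919.
Rearranging for μ₀: μ₀ = (μ_n·τ_n − τ_data·x̄)/τ₀ = (2.1682·0.183919 − 0.167084·1.5) / 0.016835 = 0.148147/0.016835 ≈ 8.8.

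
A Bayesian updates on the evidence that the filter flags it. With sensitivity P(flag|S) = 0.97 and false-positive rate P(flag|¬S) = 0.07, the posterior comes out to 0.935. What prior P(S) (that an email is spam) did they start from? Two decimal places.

Bayes' rule in odds form gives O(S|E) = O(S)·[P(E|S)/P(E|¬S)], hence O(S) = O(S|E)/LR.
Posterior odds = 0.935/(1−0.935) = 14.3846. LR = 0.97/0.07 = 13.8571.
Prior odds = 14.3846/13.8571 = 1.0381, so P(S) = 1.0381/(1+1.0381) ≈ 0.51.

P(S) = 0.51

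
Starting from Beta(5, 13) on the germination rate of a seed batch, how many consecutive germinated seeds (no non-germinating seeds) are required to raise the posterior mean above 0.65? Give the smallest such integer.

After k germinated seeds and 0 non-germinating seeds the posterior is Beta(5+k, 13), with mean (5+k)/(5+13+k).
Set (5+k)/(18+k) > 0.65 and solve: k > (0.65·18 − 5)/(1 − 0.65) = 19.143.
The smallest integer exceeding 19.143 is 20.

k = 20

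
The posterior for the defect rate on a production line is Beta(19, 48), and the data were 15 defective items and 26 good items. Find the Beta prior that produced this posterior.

Beta(4, 22)

Under Beta–binomial conjugacy the posterior parameters are (α+s, β+f).
Subtract the data counts: 19−15=4, 48−26=22.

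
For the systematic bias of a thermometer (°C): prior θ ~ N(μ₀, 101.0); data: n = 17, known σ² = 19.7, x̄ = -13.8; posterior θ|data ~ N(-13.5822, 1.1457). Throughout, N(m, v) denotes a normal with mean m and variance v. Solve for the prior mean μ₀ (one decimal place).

μ₀ = 5.4

With known observation variance, the Normal–Normal posterior has precision τ_n = τ₀ + n/σ² and mean μ_n = (τ₀μ₀ + (n/σ²)x̄)/τ_n.
Here τ₀ = 1/101.0 = 0.009901 and τ_data = 17/19.7 = 0.862944, so τ_n = 0.872845.
Rearranging for μ₀: μ₀ = (μ_n·τ_n − τ_data·x̄)/τ₀ = (-13.5822·0.872845 − 0.862944·-13.8) / 0.009901 = 0.053472/0.009901 ≈ 5.4.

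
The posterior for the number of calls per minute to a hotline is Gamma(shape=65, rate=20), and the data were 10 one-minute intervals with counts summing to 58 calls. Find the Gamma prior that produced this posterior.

Gamma–Poisson conjugacy: posterior shape = α + Σxᵢ, posterior rate = β + n.
So α = 65 − 58 = 7 and β = 20 − 10 = 10.

Gamma(shape=7, rate=10)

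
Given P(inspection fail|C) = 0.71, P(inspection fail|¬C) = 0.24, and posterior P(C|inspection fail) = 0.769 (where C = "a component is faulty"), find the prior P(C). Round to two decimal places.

In odds form, posterior odds = prior odds × likelihood ratio, so prior odds = posterior odds ÷ LR.
Posterior odds = 0.769/(1−0.769) = 3.3290. LR = 0.71/0.24 = 2.9583.
Prior odds = 3.3290/2.9583 = 1.1253, so P(C) = 1.1253/(1+1.1253) ≈ 0.53.

P(C) = 0.53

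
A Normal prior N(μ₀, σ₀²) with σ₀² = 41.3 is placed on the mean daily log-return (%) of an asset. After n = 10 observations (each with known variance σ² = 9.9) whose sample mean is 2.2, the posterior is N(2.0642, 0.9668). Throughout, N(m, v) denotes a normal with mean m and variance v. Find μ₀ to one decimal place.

With known observation variance, the Normal–Normal posterior has precision τ_n = τ₀ + n/σ² and mean μ_n = (τ₀μ₀ + (n/σ²)x̄)/τ_n.
Here τ₀ = 1/41.3 = 0.024213 and τ_data = 10/9.9 = 1.010101, so τ_n = 1.034314.
Rearranging for μ₀: μ₀ = (μ_n·τ_n − τ_data·x̄)/τ₀ = (2.0642·1.034314 − 1.010101·2.2) / 0.024213 = -0.087191/0.024213 ≈ -3.6.

μ₀ = -3.6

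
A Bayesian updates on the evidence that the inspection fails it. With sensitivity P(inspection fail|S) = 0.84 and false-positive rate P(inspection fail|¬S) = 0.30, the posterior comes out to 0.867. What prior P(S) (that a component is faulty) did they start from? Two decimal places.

In odds form, posterior odds = prior odds × likelihood ratio, so prior odds = posterior odds ÷ LR.
Posterior odds = 0.867/(1−0.867) = 6.5188. LR = 0.84/0.30 = 2.8000.
Prior odds = 6.5188/2.8000 = 2.3281, so P(S) = 2.3281/(1+2.3281) ≈ 0.70.

P(S) = 0.70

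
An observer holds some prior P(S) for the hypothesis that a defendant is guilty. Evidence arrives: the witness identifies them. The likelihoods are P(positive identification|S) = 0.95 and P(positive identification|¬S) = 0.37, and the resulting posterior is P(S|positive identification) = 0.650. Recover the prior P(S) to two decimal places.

P(S) = 0.42

Bayes' rule in odds form gives O(S|E) = O(S)·[P(E|S)/P(E|¬S)], hence O(S) = O(S|E)/LR.
Posterior odds = 0.650/(1−0.650) = 1.8571. LR = 0.95/0.37 = 2.5676.
Prior odds = 1.8571/2.5676 = 0.7233, so P(S) = 0.7233/(1+0.7233) ≈ 0.42.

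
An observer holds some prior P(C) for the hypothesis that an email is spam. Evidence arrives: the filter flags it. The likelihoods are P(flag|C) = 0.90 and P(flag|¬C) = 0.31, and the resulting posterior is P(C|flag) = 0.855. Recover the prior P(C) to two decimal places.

P(C) = 0.67

Bayes' rule in odds form gives O(C|E) = O(C)·[P(E|C)/P(E|¬C)], hence O(C) = O(C|E)/LR.
Posterior odds = 0.855/(1−0.855) = 5.8966. LR = 0.90/0.31 = 2.9032.
Prior odds = 5.8966/2.9032 = 2.0311, so P(C) = 2.0311/(1+2.0311) ≈ 0.67.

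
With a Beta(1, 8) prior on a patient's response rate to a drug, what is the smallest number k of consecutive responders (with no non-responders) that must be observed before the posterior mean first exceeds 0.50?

k = 8

After k responders and 0 non-responders the posterior is Beta(1+k, 8), with mean (1+k)/(1+8+k).
Set (1+k)/(9+k) > 0.50 and solve: k > (0.50·9 − 1)/(1 − 0.50) = 7.000.
The smallest integer exceeding 7.000 is 8, and checking k=8: (9)/(17) = 0.5294 > 0.50.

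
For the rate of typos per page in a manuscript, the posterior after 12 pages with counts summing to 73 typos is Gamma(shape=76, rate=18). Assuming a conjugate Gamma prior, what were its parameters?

Gamma(shape=3, rate=6)

A Gamma(α, β) prior (rate parametrization) on a Poisson rate with n observations summing to S gives posterior Gamma(α+S, β+n).
So α = 76 − 73 = 3 and β = 18 − 12 = 6.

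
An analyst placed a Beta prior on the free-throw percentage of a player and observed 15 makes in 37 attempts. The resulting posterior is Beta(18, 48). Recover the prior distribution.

Beta(3, 26)

Beta is conjugate to the binomial likelihood: posterior = Beta(a+s, b+f).
So a = 18 − 15 = 3 and b = 48 − 22 = 26.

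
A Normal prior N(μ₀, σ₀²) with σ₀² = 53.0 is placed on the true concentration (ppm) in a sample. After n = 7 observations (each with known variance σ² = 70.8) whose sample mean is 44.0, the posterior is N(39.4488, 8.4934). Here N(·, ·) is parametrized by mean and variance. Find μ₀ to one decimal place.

With known observation variance, the Normal–Normal posterior has precision τ_n = τ₀ + n/σ² and mean μ_n = (τ₀μ₀ + (n/σ²)x̄)/τ_n.
Here τ₀ = 1/53.0 = 0.018868 and τ_data = 7/70.8 = 0.098870, so τ_n = 0.117738.
Rearranging for μ₀: μ₀ = (μ_n·τ_n − τ_data·x̄)/τ₀ = (39.4488·0.117738 − 0.098870·44.0) / 0.018868 = 0.294343/0.018868 ≈ 15.6.

μ₀ = 15.6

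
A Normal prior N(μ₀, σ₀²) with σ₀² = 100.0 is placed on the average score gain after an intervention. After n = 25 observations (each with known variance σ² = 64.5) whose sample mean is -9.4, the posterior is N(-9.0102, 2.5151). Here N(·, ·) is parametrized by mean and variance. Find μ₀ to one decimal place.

The posterior mean is a precision-weighted average: μ_n = (τ₀μ₀ + τ_data·x̄)/(τ₀+τ_data), with τ₀=1/σ₀² and τ_data=n/σ².
Here τ₀ = 1/100.0 = 0.010000 and τ_data = 25/64.5 = 0.387597, so τ_n = 0.397597.
Rearranging for μ₀: μ₀ = (μ_n·τ_n − τ_data·x̄)/τ₀ = (-9.0102·0.397597 − 0.387597·-9.4) / 0.010000 = 0.060983/0.010000 ≈ 6.1.

μ₀ = 6.1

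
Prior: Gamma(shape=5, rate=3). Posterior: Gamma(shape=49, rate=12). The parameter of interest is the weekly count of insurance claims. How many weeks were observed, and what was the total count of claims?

n = 9 weeks with total 44 claims

A Gamma(α, β) prior (rate parametrization) on a Poisson rate with n observations summing to S gives posterior Gamma(α+S, β+n).
Matching: Σxᵢ = 49 − 5 = 44 and n = 12 − 3 = 9.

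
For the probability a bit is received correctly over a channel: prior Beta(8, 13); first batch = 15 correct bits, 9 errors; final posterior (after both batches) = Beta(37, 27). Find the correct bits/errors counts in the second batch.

Because Beta–binomial updating is additive in the counts, the combined data contributed (α_post−α_prior, β_post−β_prior) successes and failures.
Total across both batches: 37−8=29 correct bits, 27−13=14 errors.
Subtract the first batch: 29−15=14 correct bits and 14−9=5 errors.

14 correct bits and 5 errors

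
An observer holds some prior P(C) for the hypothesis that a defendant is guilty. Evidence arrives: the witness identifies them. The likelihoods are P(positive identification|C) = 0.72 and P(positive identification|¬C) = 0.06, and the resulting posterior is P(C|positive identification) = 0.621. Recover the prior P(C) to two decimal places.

Bayes' rule in odds form gives O(C|E) = O(C)·[P(E|C)/P(E|¬C)], hence O(C) = O(C|E)/LR.
Posterior odds = 0.621/(1−0.621) = 1.6385. LR = 0.72/0.06 = 12.0000.
Prior odds = 1.6385/12.0000 = 0.1365, so P(C) = 0.1365/(1+0.1365) ≈ 0.12.

P(C) = 0.12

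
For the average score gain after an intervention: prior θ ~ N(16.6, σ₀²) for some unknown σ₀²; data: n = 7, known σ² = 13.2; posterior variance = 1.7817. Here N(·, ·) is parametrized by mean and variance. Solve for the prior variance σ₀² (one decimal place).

Posterior precision equals prior precision plus data precision: 1/σ_n² = 1/σ₀² + n/σ².
So 1/σ₀² = 1/1.7817 − 7/13.2 = 0.561262 − 0.530303 = 0.030959.
Hence σ₀² = 1/0.030959 ≈ 32.3.

σ₀² = 32.3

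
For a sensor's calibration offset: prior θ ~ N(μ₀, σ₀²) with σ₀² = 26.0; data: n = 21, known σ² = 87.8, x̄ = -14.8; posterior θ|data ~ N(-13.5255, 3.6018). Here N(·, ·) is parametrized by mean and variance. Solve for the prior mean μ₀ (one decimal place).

The posterior mean is a precision-weighted average: μ_n = (τ₀μ₀ + τ_data·x̄)/(τ₀+τ_data), with τ₀=1/σ₀² and τ_data=n/σ².
Here τ₀ = 1/26.0 = 0.038462 and τ_data = 21/87.8 = 0.239180, so τ_n = 0.277642.
Rearranging for μ₀: μ₀ = (μ_n·τ_n − τ_data·x̄)/τ₀ = (-13.5255·0.277642 − 0.239180·-14.8) / 0.038462 = -0.215383/0.038462 ≈ -5.6.

μ₀ = -5.6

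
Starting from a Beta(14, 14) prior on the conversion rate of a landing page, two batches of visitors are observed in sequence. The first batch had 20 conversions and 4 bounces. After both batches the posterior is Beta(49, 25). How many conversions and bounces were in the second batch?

15 conversions and 7 bounces

Because Beta–binomial updating is additive in the counts, the combined data contributed (α_post−α_prior, β_post−β_prior) successes and failures.
Total across both batches: 49−14=35 conversions, 25−14=11 bounces.
Subtract the first batch: 35−20=15 conversions and 11−4=7 bounces.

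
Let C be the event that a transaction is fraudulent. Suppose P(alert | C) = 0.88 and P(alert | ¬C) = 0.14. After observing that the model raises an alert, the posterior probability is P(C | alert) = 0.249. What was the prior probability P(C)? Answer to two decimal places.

P(C) = 0.05

In odds form, posterior odds = prior odds × likelihood ratio, so prior odds = posterior odds ÷ LR.
Posterior odds = 0.249/(1−0.249) = 0.3316. LR = 0.88/0.14 = 6.2857.
Prior odds = 0.3316/6.2857 = 0.0528, so P(C) = 0.0528/(1+0.0528) ≈ 0.05.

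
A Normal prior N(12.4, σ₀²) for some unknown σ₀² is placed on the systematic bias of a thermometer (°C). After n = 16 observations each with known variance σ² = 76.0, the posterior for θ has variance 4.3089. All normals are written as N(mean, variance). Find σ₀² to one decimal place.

Posterior precision equals prior precision plus data precision: 1/σ_n² = 1/σ₀² + n/σ².
So 1/σ₀² = 1/4.3089 − 16/76.0 = 0.232078 − 0.210526 = 0.021552.
Hence σ₀² = 1/0.021552 ≈ 46.4.

σ₀² = 46.4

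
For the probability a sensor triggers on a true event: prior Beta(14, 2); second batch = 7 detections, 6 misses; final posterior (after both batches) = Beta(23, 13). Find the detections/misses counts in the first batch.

2 detections and 5 misses

Because Beta–binomial updating is additive in the counts, the combined data contributed (α_post−α_prior, β_post−β_prior) successes and failures.
Total across both batches: 23−14=9 detections, 13−2=11 misses.
Subtract the second batch: 9−7=2 detections and 11−6=5 misses.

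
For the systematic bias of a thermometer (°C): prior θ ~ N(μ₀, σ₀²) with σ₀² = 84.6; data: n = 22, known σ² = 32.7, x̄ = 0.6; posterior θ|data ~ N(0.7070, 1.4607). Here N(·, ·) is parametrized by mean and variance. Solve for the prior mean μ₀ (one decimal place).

μ₀ = 6.8

With known observation variance, the Normal–Normal posterior has precision τ_n = τ₀ + n/σ² and mean μ_n = (τ₀μ₀ + (n/σ²)x̄)/τ_n.
Here τ₀ = 1/84.6 = 0.011820 and τ_data = 22/32.7 = 0.672783, so τ_n = 0.684603.
Rearranging for μ₀: μ₀ = (μ_n·τ_n − τ_data·x̄)/τ₀ = (0.7070·0.684603 − 0.672783·0.6) / 0.011820 = 0.080345/0.011820 ≈ 6.8.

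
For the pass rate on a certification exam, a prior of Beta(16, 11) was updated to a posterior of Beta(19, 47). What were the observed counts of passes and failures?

A Beta(α, β) prior with s successes and f failures in binomial data gives a Beta(α+s, β+f) posterior.
Match parameters: s=19−16=3, f=47−11=36.

3 passes and 36 failures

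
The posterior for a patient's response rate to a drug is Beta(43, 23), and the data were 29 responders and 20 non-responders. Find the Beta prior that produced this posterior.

Beta(14, 3)

Beta is conjugate to the binomial likelihood: posterior = Beta(a+s, b+f).
So a = 43 − 29 = 14 and b = 23 − 20 = 3.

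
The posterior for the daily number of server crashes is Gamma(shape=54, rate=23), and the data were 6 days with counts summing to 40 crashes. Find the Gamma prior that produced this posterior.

Gamma(shape=14, rate=17)

A Gamma(α, β) prior (rate parametrization) on a Poisson rate with n observations summing to S gives posterior Gamma(α+S, β+n).
So α = 54 − 40 = 14 and β = 23 − 6 = 17.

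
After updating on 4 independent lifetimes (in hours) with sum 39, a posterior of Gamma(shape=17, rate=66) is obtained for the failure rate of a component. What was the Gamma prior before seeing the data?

Gamma(shape=13, rate=27)

For an exponential likelihood with a Gamma(α, β) prior on the rate, n observations with total T give posterior Gamma(α+n, β+T).
So α = 17 − 4 = 13 and β = 66 − 39 = 27.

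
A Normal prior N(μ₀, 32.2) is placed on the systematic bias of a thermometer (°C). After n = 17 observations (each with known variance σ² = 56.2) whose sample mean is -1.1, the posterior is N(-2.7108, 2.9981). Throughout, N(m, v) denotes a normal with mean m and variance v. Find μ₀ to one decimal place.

μ₀ = -18.4

The posterior mean is a precision-weighted average: μ_n = (τ₀μ₀ + τ_data·x̄)/(τ₀+τ_data), with τ₀=1/σ₀² and τ_data=n/σ².
Here τ₀ = 1/32.2 = 0.031056 and τ_data = 17/56.2 = 0.302491, so τ_n = 0.333547.
Rearranging for μ₀: μ₀ = (μ_n·τ_n − τ_data·x̄)/τ₀ = (-2.7108·0.333547 − 0.302491·-1.1) / 0.031056 = -0.571439/0.031056 ≈ -18.4.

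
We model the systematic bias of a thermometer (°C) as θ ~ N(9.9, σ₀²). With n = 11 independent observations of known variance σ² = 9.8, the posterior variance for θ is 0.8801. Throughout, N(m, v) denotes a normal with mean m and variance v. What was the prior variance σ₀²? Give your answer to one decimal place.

For the Normal–Normal model with known σ², precisions add: τ_n = τ₀ + n/σ².
So 1/σ₀² = 1/0.8801 − 11/9.8 = 1.136235 − 1.122449 = 0.013786.
Hence σ₀² = 1/0.013786 ≈ 72.5.

σ₀² = 72.5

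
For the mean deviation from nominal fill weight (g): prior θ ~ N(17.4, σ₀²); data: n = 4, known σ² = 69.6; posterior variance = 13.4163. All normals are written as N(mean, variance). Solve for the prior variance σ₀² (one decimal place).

σ₀² = 58.6

For the Normal–Normal model with known σ², precisions add: τ_n = τ₀ + n/σ².
So 1/σ₀² = 1/13.4163 − 4/69.6 = 0.074536 − 0.057471 = 0.017065.
Hence σ₀² = 1/0.017065 ≈ 58.6.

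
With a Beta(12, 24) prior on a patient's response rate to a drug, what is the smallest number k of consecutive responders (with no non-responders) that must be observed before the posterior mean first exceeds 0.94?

After k responders and 0 non-responders the posterior is Beta(12+k, 24), with mean (12+k)/(12+24+k).
Set (12+k)/(36+k) > 0.94 and solve: k > (0.94·36 − 12)/(1 − 0.94) = 364.000.
The smallest integer exceeding 364.000 is 365, and checking k=365: (377)/(401) = 0.9401 > 0.94.

k = 365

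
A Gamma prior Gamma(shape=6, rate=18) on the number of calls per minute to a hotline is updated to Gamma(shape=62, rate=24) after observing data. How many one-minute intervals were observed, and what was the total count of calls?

Gamma–Poisson conjugacy: posterior shape = α + Σxᵢ, posterior rate = β + n.
Matching: Σxᵢ = 62 − 6 = 56 and n = 24 − 18 = 6.

n = 6 one-minute intervals with total 56 calls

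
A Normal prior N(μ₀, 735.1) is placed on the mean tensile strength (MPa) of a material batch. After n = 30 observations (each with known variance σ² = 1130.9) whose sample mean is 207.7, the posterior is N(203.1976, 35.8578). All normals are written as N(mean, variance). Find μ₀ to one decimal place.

μ₀ = 115.4

The posterior mean is a precision-weighted average: μ_n = (τ₀μ₀ + τ_data·x̄)/(τ₀+τ_data), with τ₀=1/σ₀² and τ_data=n/σ².
Here τ₀ = 1/735.1 = 0.001360 and τ_data = 30/1130.9 = 0.026528, so τ_n = 0.027888.
Rearranging for μ₀: μ₀ = (μ_n·τ_n − τ_data·x̄)/τ₀ = (203.1976·0.027888 − 0.026528·207.7) / 0.001360 = 0.156909/0.001360 ≈ 115.4.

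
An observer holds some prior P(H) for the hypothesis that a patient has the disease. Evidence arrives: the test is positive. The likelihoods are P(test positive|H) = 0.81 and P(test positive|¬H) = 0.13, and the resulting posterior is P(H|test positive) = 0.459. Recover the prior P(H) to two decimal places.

Bayes' rule in odds form gives O(H|E) = O(H)·[P(E|H)/P(E|¬H)], hence O(H) = O(H|E)/LR.
Posterior odds = 0.459/(1−0.459) = 0.8484. LR = 0.81/0.13 = 6.2308.
Prior odds = 0.8484/6.2308 = 0.1362, so P(H) = 0.1362/(1+0.1362) ≈ 0.12.

P(H) = 0.12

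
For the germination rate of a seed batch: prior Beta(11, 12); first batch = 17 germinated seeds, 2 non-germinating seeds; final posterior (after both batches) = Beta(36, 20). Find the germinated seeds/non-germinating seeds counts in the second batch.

Sequential conjugate updates are equivalent to a single update on the pooled data, so total successes = posterior α − prior α and total failures = posterior β − prior β.
Total across both batches: 36−11=25 germinated seeds, 20−12=8 non-germinating seeds.
Subtract the first batch: 25−17=8 germinated seeds and 8−2=6 non-germinating seeds.

8 germinated seeds and 6 non-germinating seeds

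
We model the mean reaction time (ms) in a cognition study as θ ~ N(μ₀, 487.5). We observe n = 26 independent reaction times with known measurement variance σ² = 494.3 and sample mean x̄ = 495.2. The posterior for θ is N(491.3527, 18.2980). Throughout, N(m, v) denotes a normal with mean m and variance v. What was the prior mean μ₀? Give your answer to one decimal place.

μ₀ = 392.7

The posterior mean is a precision-weighted average: μ_n = (τ₀μ₀ + τ_data·x̄)/(τ₀+τ_data), with τ₀=1/σ₀² and τ_data=n/σ².
Here τ₀ = 1/487.5 = 0.002051 and τ_data = 26/494.3 = 0.052600, so τ_n = 0.054651.
Rearranging for μ₀: μ₀ = (μ_n·τ_n − τ_data·x̄)/τ₀ = (491.3527·0.054651 − 0.052600·495.2) / 0.002051 = 0.805396/0.002051 ≈ 392.7.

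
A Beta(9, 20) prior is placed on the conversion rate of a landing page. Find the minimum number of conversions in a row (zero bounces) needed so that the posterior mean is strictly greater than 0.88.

After k conversions and 0 bounces the posterior is Beta(9+k, 20), with mean (9+k)/(9+20+k).
Set (9+k)/(29+k) > 0.88 and solve: k > (0.88·29 − 9)/(1 − 0.88) = 137.667.
The smallest integer exceeding 137.667 is 138, and checking k=138: (147)/(167) = 0.8802 > 0.88.

k = 138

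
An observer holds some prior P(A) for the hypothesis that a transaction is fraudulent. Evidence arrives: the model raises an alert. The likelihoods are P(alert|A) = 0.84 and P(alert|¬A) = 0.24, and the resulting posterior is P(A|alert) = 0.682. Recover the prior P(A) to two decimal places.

In odds form, posterior odds = prior odds × likelihood ratio, so prior odds = posterior odds ÷ LR.
Posterior odds = 0.682/(1−0.682) = 2.1447. LR = 0.84/0.24 = 3.5000.
Prior odds = 2.1447/3.5000 = 0.6128, so P(A) = 0.6128/(1+0.6128) ≈ 0.38.

P(A) = 0.38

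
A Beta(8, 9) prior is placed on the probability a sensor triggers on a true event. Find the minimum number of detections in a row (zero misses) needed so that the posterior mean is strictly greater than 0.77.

After k detections and 0 misses the posterior is Beta(8+k, 9), with mean (8+k)/(8+9+k).
Set (8+k)/(17+k) > 0.77 and solve: k > (0.77·17 − 8)/(1 − 0.77) = 22.130.
The smallest integer exceeding 22.130 is 23, and checking k=23: (31)/(40) = 0.7750 > 0.77.

k = 23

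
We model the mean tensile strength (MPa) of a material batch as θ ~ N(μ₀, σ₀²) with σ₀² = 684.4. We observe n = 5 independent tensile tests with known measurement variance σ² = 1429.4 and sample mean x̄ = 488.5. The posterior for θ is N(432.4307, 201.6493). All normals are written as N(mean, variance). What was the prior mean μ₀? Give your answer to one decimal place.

μ₀ = 298.2

The posterior mean is a precision-weighted average: μ_n = (τ₀μ₀ + τ_data·x̄)/(τ₀+τ_data), with τ₀=1/σ₀² and τ_data=n/σ².
Here τ₀ = 1/684.4 = 0.001461 and τ_data = 5/1429.4 = 0.003498, so τ_n = 0.004959.
Rearranging for μ₀: μ₀ = (μ_n·τ_n − τ_data·x̄)/τ₀ = (432.4307·0.004959 − 0.003498·488.5) / 0.001461 = 0.435651/0.001461 ≈ 298.2.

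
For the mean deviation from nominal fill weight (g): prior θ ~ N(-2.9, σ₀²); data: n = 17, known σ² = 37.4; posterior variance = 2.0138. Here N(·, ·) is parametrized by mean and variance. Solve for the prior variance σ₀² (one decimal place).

σ₀² = 23.8

For the Normal–Normal model with known σ², precisions add: τ_n = τ₀ + n/σ².
So 1/σ₀² = 1/2.0138 − 17/37.4 = 0.496574 − 0.454545 = 0.042029.
Hence σ₀² = 1/0.042029 ≈ 23.8.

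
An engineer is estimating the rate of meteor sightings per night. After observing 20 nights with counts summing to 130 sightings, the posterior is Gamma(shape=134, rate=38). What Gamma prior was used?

Gamma(shape=4, rate=18)

Gamma–Poisson conjugacy: posterior shape = α + Σxᵢ, posterior rate = β + n.
So α = 134 − 130 = 4 and β = 38 − 20 = 18.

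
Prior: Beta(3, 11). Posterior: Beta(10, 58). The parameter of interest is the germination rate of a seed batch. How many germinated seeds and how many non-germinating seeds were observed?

Under Beta–binomial conjugacy the posterior parameters are (a+s, b+f).
So s = 10 − 3 = 7 and f = 58 − 11 = 47.

7 germinated seeds and 47 non-germinating seeds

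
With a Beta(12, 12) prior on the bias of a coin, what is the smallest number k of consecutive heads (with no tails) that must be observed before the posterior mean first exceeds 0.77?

After k heads and 0 tails the posterior is Beta(12+k, 12), with mean (12+k)/(12+12+k).
Set (12+k)/(24+k) > 0.77 and solve: k > (0.77·24 − 12)/(1 − 0.77) = 28.174.
The smallest integer exceeding 28.174 is 29.

k = 29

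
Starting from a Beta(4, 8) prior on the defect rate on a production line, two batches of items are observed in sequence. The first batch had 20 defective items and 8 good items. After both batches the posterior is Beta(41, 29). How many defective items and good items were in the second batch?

17 defective items and 13 good items

Because Beta–binomial updating is additive in the counts, the combined data contributed (α_post−α_prior, β_post−β_prior) successes and failures.
Total across both batches: 41−4=37 defective items, 29−8=21 good items.
Subtract the first batch: 37−20=17 defective items and 21−8=13 good items.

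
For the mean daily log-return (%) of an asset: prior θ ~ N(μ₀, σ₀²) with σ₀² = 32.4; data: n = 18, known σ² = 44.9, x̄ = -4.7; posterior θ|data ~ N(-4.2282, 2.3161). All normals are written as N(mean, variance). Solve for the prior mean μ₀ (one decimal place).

With known observation variance, the Normal–Normal posterior has precision τ_n = τ₀ + n/σ² and mean μ_n = (τ₀μ₀ + (n/σ²)x̄)/τ_n.
Here τ₀ = 1/32.4 = 0.030864 and τ_data = 18/44.9 = 0.400891, so τ_n = 0.431755.
Rearranging for μ₀: μ₀ = (μ_n·τ_n − τ_data·x̄)/τ₀ = (-4.2282·0.431755 − 0.400891·-4.7) / 0.030864 = 0.058641/0.030864 ≈ 1.9.

μ₀ = 1.9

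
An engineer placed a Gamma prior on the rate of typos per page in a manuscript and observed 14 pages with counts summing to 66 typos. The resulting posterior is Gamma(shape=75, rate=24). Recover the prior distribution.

Gamma(shape=9, rate=10)

Gamma–Poisson conjugacy: posterior shape = α + Σxᵢ, posterior rate = β + n.
So α = 75 − 66 = 9 and β = 24 − 14 = 10.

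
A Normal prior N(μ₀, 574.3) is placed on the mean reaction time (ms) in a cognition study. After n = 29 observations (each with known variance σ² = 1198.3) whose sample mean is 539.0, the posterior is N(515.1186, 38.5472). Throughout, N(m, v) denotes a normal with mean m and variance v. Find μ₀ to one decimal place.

μ₀ = 183.2

The posterior mean is a precision-weighted average: μ_n = (τ₀μ₀ + τ_data·x̄)/(τ₀+τ_data), with τ₀=1/σ₀² and τ_data=n/σ².
Here τ₀ = 1/574.3 = 0.001741 and τ_data = 29/1198.3 = 0.024201, so τ_n = 0.025942.
Rearranging for μ₀: μ₀ = (μ_n·τ_n − τ_data·x̄)/τ₀ = (515.1186·0.025942 − 0.024201·539.0) / 0.001741 = 0.318868/0.001741 ≈ 183.2.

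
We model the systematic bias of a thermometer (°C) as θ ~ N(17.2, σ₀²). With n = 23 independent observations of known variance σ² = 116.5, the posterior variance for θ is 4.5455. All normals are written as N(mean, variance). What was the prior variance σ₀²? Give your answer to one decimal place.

σ₀² = 44.3

Posterior precision equals prior precision plus data precision: 1/σ_n² = 1/σ₀² + n/σ².
So 1/σ₀² = 1/4.5455 − 23/116.5 = 0.219998 − 0.197425 = 0.022573.
Hence σ₀² = 1/0.022573 ≈ 44.3.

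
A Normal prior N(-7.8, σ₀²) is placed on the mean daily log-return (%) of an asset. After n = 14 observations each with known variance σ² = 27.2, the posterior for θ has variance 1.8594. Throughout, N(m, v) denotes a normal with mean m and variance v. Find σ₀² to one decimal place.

Posterior precision equals prior precision plus data precision: 1/σ_n² = 1/σ₀² + n/σ².
So 1/σ₀² = 1/1.8594 − 14/27.2 = 0.537808 − 0.514706 = 0.023102.
Hence σ₀² = 1/0.023102 ≈ 43.3.

σ₀² = 43.3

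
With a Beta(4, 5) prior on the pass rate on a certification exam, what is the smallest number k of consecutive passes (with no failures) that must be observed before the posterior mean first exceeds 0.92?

After k passes and 0 failures the posterior is Beta(4+k, 5), with mean (4+k)/(4+5+k).
Set (4+k)/(9+k) > 0.92 and solve: k > (0.92·9 − 4)/(1 − 0.92) = 53.500.
The smallest integer exceeding 53.500 is 54, and checking k=54: (58)/(63) = 0.9206 > 0.92.

k = 54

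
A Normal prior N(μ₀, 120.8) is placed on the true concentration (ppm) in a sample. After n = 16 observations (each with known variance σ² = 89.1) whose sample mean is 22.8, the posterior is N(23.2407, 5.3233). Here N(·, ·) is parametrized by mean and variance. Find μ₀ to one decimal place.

μ₀ = 32.8

The posterior mean is a precision-weighted average: μ_n = (τ₀μ₀ + τ_data·x̄)/(τ₀+τ_data), with τ₀=1/σ₀² and τ_data=n/σ².
Here τ₀ = 1/120.8 = 0.008278 and τ_data = 16/89.1 = 0.179574, so τ_n = 0.187852.
Rearranging for μ₀: μ₀ = (μ_n·τ_n − τ_data·x̄)/τ₀ = (23.2407·0.187852 − 0.179574·22.8) / 0.008278 = 0.271525/0.008278 ≈ 32.8.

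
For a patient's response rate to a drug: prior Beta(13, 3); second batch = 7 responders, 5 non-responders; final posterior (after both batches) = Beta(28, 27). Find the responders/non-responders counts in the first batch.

Because Beta–binomial updating is additive in the counts, the combined data contributed (α_post−α_prior, β_post−β_prior) successes and failures.
Total across both batches: 28−13=15 responders, 27−3=24 non-responders.
Subtract the second batch: 15−7=8 responders and 24−5=19 non-responders.

8 responders and 19 non-responders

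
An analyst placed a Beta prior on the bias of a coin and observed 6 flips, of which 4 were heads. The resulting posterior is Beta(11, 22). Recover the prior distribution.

Beta(7, 20)

Under Beta–binomial conjugacy the posterior parameters are (α+s, β+f).
So α = 11 − 4 = 7 and β = 22 − 2 = 20.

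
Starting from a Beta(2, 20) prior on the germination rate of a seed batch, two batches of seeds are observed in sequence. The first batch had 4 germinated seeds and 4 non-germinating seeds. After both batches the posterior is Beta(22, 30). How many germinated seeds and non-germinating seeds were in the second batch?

16 germinated seeds and 6 non-germinating seeds

Sequential conjugate updates are equivalent to a single update on the pooled data, so total successes = posterior α − prior α and total failures = posterior β − prior β.
Total across both batches: 22−2=20 germinated seeds, 30−20=10 non-germinating seeds.
Subtract the first batch: 20−4=16 germinated seeds and 10−4=6 non-germinating seeds.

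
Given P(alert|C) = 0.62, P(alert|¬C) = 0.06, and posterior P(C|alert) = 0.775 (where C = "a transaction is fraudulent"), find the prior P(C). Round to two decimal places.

P(C) = 0.25

Bayes' rule in odds form gives O(C|E) = O(C)·[P(E|C)/P(E|¬C)], hence O(C) = O(C|E)/LR.
Posterior odds = 0.775/(1−0.775) = 3.4444. LR = 0.62/0.06 = 10.3333.
Prior odds = 3.4444/10.3333 = 0.3333, so P(C) = 0.3333/(1+0.3333) ≈ 0.25.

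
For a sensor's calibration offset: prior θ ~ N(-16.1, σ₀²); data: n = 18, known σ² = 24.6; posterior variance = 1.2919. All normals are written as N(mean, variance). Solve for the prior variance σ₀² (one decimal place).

Posterior precision equals prior precision plus data precision: 1/σ_n² = 1/σ₀² + n/σ².
So 1/σ₀² = 1/1.2919 − 18/24.6 = 0.774054 − 0.731707 = 0.042347.
Hence σ₀² = 1/0.042347 ≈ 23.6.

σ₀² = 23.6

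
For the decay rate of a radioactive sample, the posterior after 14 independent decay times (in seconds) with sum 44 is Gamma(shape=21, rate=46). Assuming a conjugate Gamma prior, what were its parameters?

For an exponential likelihood with a Gamma(α, β) prior on the rate, n observations with total T give posterior Gamma(α+n, β+T).
So α = 21 − 14 = 7 and β = 46 − 44 = 2.

Gamma(shape=7, rate=2)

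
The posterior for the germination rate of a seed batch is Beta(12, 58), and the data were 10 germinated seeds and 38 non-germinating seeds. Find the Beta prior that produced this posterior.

Beta(2, 20)

Beta is conjugate to the binomial likelihood: posterior = Beta(a+s, b+f).
Subtract the data counts: 12−10=2, 58−38=20.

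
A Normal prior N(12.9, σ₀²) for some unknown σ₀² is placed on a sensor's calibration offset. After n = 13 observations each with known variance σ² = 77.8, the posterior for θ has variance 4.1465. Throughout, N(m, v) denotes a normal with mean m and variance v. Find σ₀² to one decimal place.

For the Normal–Normal model with known σ², precisions add: τ_n = τ₀ + n/σ².
So 1/σ₀² = 1/4.1465 − 13/77.8 = 0.241167 − 0.167095 = 0.074072.
Hence σ₀² = 1/0.074072 ≈ 13.5.

σ₀² = 13.5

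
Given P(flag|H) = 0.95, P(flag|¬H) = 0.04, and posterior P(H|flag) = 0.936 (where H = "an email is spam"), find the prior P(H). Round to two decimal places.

P(H) = 0.38

In odds form, posterior odds = prior odds × likelihood ratio, so prior odds = posterior odds ÷ LR.
Posterior odds = 0.936/(1−0.936) = 14.6250. LR = 0.95/0.04 = 23.7500.
Prior odds = 14.6250/23.7500 = 0.6158, so P(H) = 0.6158/(1+0.6158) ≈ 0.38.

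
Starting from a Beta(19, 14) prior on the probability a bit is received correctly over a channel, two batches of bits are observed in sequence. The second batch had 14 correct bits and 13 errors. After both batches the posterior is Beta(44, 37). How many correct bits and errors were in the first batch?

Because Beta–binomial updating is additive in the counts, the combined data contributed (α_post−α_prior, β_post−β_prior) successes and failures.
Total across both batches: 44−19=25 correct bits, 37−14=23 errors.
Subtract the second batch: 25−14=11 correct bits and 23−13=10 errors.

11 correct bits and 10 errors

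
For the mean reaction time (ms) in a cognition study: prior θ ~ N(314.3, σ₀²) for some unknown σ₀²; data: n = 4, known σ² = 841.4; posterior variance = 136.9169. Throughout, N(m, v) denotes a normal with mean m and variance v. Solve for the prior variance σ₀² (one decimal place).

σ₀² = 392.2

For the Normal–Normal model with known σ², precisions add: τ_n = τ₀ + n/σ².
So 1/σ₀² = 1/136.9169 − 4/841.4 = 0.007304 − 0.004754 = 0.002550.
Hence σ₀² = 1/0.002550 ≈ 392.2.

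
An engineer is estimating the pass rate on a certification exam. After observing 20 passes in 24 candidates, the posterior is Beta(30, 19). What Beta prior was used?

Under Beta–binomial conjugacy the posterior parameters are (a+s, b+f).
So a = 30 − 20 = 10 and b = 19 − 4 = 15.

Beta(10, 15)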